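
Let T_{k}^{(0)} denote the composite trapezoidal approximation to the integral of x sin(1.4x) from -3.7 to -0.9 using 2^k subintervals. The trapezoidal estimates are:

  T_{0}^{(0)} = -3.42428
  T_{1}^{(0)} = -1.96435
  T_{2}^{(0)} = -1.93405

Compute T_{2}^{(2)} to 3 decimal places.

-1.954

Richardson extrapolation on the trapezoidal column (denominator 4−1=3):
T_{1}^{(1)} = (4·(-1.96435) − (-3.42428)) / 3 = -1.47771
T_{2}^{(1)} = (4·(-1.93405) − (-1.96435)) / 3 = -1.92395
T_{2}^{(2)} = -1.92395 + (-1.92395 − (-1.47771))/15 = -1.95370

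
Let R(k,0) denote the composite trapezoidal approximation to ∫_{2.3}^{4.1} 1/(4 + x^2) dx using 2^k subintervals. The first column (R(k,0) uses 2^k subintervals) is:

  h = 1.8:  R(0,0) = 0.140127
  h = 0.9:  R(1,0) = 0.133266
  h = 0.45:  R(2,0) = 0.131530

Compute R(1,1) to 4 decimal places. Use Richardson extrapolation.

0.1310

Richardson extrapolation on the trapezoidal column (denominator 4−1=3):
R(1,1) = (4·0.133266 − 0.140127) / 3 = 0.130979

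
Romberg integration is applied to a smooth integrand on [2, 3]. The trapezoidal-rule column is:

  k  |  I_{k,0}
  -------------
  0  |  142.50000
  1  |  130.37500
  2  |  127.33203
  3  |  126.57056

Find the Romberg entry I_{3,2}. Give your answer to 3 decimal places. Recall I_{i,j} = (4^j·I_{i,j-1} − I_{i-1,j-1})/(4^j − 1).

126.317

Richardson extrapolation on the trapezoidal column (denominator 4−1=3):
I_{2,1} = 127.33203 + (127.33203 − 130.37500)/3 = 126.31771
I_{3,1} = (4·126.57056 − 127.33203) / 3 = 126.31674
I_{3,2} = (16·126.31674 − 126.31771) / 15 = 126.31668
(Column j=1 coincides with Simpson's rule on the same nodes.)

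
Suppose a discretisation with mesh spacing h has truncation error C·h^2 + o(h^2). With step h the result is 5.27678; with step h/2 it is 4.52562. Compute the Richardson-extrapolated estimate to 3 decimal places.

4.275

The leading error scales as h^2; refining by a factor of 2 reduces it by 2^2 = 4.
Extrapolated value = (4·A(h/2) − A(h)) / (4 − 1)
= (4·4.52562 − 5.27678) / 3
= 12.82570 / 3 = 4.27523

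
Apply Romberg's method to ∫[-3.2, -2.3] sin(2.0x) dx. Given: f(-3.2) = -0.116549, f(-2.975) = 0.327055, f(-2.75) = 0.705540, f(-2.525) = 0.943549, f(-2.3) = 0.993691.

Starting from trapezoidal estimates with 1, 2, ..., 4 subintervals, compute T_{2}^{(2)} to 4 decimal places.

T_{0}^{(0)} (trapezoid, 1 panel, h=0.9000): 0.394714
T_{1}^{(0)} (trapezoid, 2 panels, h=0.4500): 0.514850
T_{2}^{(0)} (trapezoid, 4 panels, h=0.2250): 0.543311
T_{1}^{(1)} = 0.514850 + (0.514850 − 0.394714)/3 = 0.554895
T_{2}^{(1)} = 0.543311 + (0.543311 − 0.514850)/3 = 0.552798
T_{2}^{(2)} = 0.552798 + (0.552798 − 0.554895)/15 = 0.552658

0.5527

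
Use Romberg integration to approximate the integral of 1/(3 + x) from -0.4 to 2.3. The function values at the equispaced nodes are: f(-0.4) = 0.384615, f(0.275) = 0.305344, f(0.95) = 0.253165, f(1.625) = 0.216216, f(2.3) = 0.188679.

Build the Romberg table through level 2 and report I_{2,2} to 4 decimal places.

I_{0,0} (trapezoid, 1 panel, h=2.7000): 0.773947
I_{1,0} (trapezoid, 2 panels, h=1.3500): 0.728746
I_{2,0} (trapezoid, 4 panels, h=0.6750): 0.716426
I_{1,1} = 0.728746 + (0.728746 − 0.773947)/3 = 0.713679
I_{2,1} = 0.716426 + (0.716426 − 0.728746)/3 = 0.712319
I_{2,2} = 0.712319 + (0.712319 − 0.713679)/15 = 0.712228

0.7122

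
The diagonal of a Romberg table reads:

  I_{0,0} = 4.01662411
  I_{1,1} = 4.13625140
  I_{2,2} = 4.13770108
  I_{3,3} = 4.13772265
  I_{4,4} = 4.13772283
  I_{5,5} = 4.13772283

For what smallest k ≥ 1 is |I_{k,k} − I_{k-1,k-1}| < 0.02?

|I_{1,1} − I_{0,0}| = 0.11962729 ≥ 0.02
|I_{2,2} − I_{1,1}| = 0.00144968 < 0.02

k = 2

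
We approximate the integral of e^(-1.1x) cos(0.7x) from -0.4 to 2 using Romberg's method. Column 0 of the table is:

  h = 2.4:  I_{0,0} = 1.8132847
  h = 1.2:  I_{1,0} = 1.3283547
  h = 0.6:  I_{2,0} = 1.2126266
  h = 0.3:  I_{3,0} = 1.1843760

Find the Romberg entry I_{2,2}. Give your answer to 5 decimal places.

Richardson extrapolation on the trapezoidal column (denominator 4−1=3):
I_{1,1} = 1.3283547 + (1.3283547 − 1.8132847)/3 = 1.1667114
I_{2,1} = (4·1.2126266 − 1.3283547) / 3 = 1.1740506
I_{2,2} = (16·1.1740506 − 1.1667114) / 15 = 1.1745399
(Column j=1 coincides with Simpson's rule on the same nodes.)

1.17454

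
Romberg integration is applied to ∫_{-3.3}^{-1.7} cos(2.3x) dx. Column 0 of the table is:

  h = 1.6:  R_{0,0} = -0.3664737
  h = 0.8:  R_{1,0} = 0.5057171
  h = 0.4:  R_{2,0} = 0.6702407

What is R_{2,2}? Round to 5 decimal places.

0.72032

R_{1,1} = (4·0.5057171 − (-0.3664737)) / 3 = 0.7964474
R_{2,1} = (4·0.6702407 − 0.5057171) / 3 = 0.7250819
R_{2,2} = 0.7250819 + (0.7250819 − 0.7964474)/15 = 0.7203242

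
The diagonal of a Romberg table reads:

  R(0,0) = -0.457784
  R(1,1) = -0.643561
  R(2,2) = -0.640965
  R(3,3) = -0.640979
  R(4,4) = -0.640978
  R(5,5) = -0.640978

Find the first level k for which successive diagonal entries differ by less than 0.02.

|R(1,1) − R(0,0)| = 0.185777 ≥ 0.02
|R(2,2) − R(1,1)| = 0.002596 < 0.02

k = 2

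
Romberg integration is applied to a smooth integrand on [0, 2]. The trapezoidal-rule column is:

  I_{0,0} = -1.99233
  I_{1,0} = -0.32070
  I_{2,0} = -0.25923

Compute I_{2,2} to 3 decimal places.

Richardson extrapolation on the trapezoidal column (denominator 4−1=3):
I_{1,1} = -0.32070 + (-0.32070 − (-1.99233))/3 = 0.23651
I_{2,1} = -0.25923 + (-0.25923 − (-0.32070))/3 = -0.23874
I_{2,2} = -0.23874 + (-0.23874 − 0.23651)/15 = -0.27042

-0.270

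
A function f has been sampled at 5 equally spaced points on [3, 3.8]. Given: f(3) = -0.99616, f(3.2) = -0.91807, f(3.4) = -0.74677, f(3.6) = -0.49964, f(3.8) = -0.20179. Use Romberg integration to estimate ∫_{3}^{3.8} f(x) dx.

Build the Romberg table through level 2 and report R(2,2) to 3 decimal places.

-0.557

R(0,0) (trapezoid, 1 panel, h=0.8000): -0.47918
R(1,0) (trapezoid, 2 panels, h=0.4000): -0.53830
R(2,0) (trapezoid, 4 panels, h=0.2000): -0.55269
R(1,1) = -0.53830 + (-0.53830 − (-0.47918))/3 = -0.55801
R(2,1) = -0.55269 + (-0.55269 − (-0.53830))/3 = -0.55749
R(2,2) = -0.55749 + (-0.55749 − (-0.55801))/15 = -0.55746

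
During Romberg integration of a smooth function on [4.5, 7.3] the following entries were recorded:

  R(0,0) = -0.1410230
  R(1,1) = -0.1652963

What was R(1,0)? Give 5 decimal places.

-0.15923

From R(1,1) = (4·R(1,0) − R(0,0))/3, solve for R(1,0):
4·R(1,0) = 3·(-0.1652963) + (-0.1410230) = -0.6369119
R(1,0) = -0.1592280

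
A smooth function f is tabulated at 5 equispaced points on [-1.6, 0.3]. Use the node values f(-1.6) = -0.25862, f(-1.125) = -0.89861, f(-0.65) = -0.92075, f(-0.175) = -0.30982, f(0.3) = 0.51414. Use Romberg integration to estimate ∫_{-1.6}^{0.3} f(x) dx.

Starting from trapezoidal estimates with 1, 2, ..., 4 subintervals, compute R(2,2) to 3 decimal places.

-1.012

R(0,0) (trapezoid, 1 panel, h=1.9000): 0.24274
R(1,0) (trapezoid, 2 panels, h=0.9500): -0.75334
R(2,0) (trapezoid, 4 panels, h=0.4750): -0.95067
R(1,1) = -0.75334 + (-0.75334 − 0.24274)/3 = -1.08537
R(2,1) = -0.95067 + (-0.95067 − (-0.75334))/3 = -1.01645
R(2,2) = -1.01645 + (-1.01645 − (-1.08537))/15 = -1.01186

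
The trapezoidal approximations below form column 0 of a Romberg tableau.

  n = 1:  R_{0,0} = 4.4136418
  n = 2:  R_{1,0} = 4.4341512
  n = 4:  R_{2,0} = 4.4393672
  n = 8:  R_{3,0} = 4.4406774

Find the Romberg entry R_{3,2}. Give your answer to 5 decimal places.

4.44111

Richardson extrapolation on the trapezoidal column (denominator 4−1=3):
R_{2,1} = 4.4393672 + (4.4393672 − 4.4341512)/3 = 4.4411059
R_{3,1} = (4·4.4406774 − 4.4393672) / 3 = 4.4411141
R_{3,2} = (16·4.4411141 − 4.4411059) / 15 = 4.4411146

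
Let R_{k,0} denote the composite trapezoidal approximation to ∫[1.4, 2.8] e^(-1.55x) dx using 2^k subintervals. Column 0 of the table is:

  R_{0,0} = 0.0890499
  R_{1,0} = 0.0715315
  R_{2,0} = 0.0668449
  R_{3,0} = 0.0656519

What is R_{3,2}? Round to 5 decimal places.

Richardson extrapolation on the trapezoidal column (denominator 4−1=3):
R_{2,1} = (4·0.0668449 − 0.0715315) / 3 = 0.0652827
R_{3,1} = (4·0.0656519 − 0.0668449) / 3 = 0.0652542
R_{3,2} = (16·0.0652542 − 0.0652827) / 15 = 0.0652523

0.06525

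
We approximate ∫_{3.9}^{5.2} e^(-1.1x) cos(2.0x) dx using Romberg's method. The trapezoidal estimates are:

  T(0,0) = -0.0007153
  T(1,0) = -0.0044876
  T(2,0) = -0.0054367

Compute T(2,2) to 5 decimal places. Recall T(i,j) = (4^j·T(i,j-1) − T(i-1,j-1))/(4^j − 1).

-0.00575

T(1,1) = -0.0044876 + (-0.0044876 − (-0.0007153))/3 = -0.0057450
T(2,1) = (4·(-0.0054367) − (-0.0044876)) / 3 = -0.0057531
T(2,2) = -0.0057531 + (-0.0057531 − (-0.0057450))/15 = -0.0057536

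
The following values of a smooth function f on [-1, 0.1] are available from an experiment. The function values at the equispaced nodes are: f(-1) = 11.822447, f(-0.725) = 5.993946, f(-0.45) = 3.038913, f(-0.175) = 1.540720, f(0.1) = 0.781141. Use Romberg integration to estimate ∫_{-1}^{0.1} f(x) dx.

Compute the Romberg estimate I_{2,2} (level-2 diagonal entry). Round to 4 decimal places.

4.4709

I_{0,0} (trapezoid, 1 panel, h=1.1000): 6.931973
I_{1,0} (trapezoid, 2 panels, h=0.5500): 5.137389
I_{2,0} (trapezoid, 4 panels, h=0.2750): 4.640728
I_{1,1} = 5.137389 + (5.137389 − 6.931973)/3 = 4.539194
I_{2,1} = 4.640728 + (4.640728 − 5.137389)/3 = 4.475174
I_{2,2} = 4.475174 + (4.475174 − 4.539194)/15 = 4.470906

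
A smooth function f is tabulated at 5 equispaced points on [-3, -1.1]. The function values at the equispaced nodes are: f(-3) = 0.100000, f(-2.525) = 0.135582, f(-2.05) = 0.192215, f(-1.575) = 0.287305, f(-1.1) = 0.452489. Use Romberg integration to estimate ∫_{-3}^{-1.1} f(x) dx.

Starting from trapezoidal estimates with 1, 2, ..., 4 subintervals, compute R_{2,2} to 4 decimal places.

0.4160

R_{0,0} (trapezoid, 1 panel, h=1.9000): 0.524865
R_{1,0} (trapezoid, 2 panels, h=0.9500): 0.445037
R_{2,0} (trapezoid, 4 panels, h=0.4750): 0.423390
R_{1,1} = 0.445037 + (0.445037 − 0.524865)/3 = 0.418428
R_{2,1} = 0.423390 + (0.423390 − 0.445037)/3 = 0.416174
R_{2,2} = 0.416174 + (0.416174 − 0.418428)/15 = 0.416024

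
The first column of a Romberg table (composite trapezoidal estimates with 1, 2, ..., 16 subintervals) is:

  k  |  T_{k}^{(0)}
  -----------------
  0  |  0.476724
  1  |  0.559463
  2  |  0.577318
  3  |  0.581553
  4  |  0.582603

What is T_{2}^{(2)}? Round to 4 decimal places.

0.5830

Richardson extrapolation on the trapezoidal column (denominator 4−1=3):
T_{1}^{(1)} = (4·0.559463 − 0.476724) / 3 = 0.587043
T_{2}^{(1)} = (4·0.577318 − 0.559463) / 3 = 0.583270
T_{2}^{(2)} = 0.583270 + (0.583270 − 0.587043)/15 = 0.583018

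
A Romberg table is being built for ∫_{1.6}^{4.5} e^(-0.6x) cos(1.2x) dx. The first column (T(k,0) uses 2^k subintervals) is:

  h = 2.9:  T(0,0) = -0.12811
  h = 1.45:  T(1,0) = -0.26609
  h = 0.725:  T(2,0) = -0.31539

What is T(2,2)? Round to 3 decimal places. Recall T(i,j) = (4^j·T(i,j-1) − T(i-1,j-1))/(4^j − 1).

Richardson extrapolation on the trapezoidal column (denominator 4−1=3):
T(1,1) = (4·(-0.26609) − (-0.12811)) / 3 = -0.31208
T(2,1) = (4·(-0.31539) − (-0.26609)) / 3 = -0.33182
T(2,2) = -0.33182 + (-0.33182 − (-0.31208))/15 = -0.33314

-0.333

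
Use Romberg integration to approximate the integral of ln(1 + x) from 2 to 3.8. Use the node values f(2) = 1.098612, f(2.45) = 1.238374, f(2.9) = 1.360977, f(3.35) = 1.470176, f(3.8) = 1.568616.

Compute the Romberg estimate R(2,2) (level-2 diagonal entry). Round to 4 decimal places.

R(0,0) (trapezoid, 1 panel, h=1.8000): 2.400505
R(1,0) (trapezoid, 2 panels, h=0.9000): 2.425132
R(2,0) (trapezoid, 4 panels, h=0.4500): 2.431413
R(1,1) = 2.425132 + (2.425132 − 2.400505)/3 = 2.433341
R(2,1) = 2.431413 + (2.431413 − 2.425132)/3 = 2.433507
R(2,2) = 2.433507 + (2.433507 − 2.433341)/15 = 2.433518

2.4335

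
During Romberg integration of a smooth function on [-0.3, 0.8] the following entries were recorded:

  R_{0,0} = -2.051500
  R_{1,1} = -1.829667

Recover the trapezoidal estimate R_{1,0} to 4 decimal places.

From R_{1,1} = (4·R_{1,0} − R_{0,0})/3, solve for R_{1,0}:
4·R_{1,0} = 3·(-1.829667) + (-2.051500) = -7.540501
R_{1,0} = -1.885125

-1.8851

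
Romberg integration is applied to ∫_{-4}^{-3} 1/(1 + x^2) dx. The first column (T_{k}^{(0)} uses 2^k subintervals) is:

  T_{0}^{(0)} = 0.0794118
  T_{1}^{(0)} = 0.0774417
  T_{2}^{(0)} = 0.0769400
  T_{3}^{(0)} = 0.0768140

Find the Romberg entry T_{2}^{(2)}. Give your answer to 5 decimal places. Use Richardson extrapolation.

0.07677

Richardson extrapolation on the trapezoidal column (denominator 4−1=3):
T_{1}^{(1)} = (4·0.0774417 − 0.0794118) / 3 = 0.0767850
T_{2}^{(1)} = (4·0.0769400 − 0.0774417) / 3 = 0.0767728
T_{2}^{(2)} = (16·0.0767728 − 0.0767850) / 15 = 0.0767720
(Column j=1 coincides with Simpson's rule on the same nodes.)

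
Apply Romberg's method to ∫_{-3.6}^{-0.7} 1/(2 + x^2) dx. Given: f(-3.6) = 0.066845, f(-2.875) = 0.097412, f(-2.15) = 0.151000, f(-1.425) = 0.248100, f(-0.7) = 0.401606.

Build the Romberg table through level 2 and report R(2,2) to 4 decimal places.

0.5203

R(0,0) (trapezoid, 1 panel, h=2.9000): 0.679254
R(1,0) (trapezoid, 2 panels, h=1.4500): 0.558577
R(2,0) (trapezoid, 4 panels, h=0.7250): 0.529785
R(1,1) = 0.558577 + (0.558577 − 0.679254)/3 = 0.518351
R(2,1) = 0.529785 + (0.529785 − 0.558577)/3 = 0.520188
R(2,2) = 0.520188 + (0.520188 − 0.518351)/15 = 0.520310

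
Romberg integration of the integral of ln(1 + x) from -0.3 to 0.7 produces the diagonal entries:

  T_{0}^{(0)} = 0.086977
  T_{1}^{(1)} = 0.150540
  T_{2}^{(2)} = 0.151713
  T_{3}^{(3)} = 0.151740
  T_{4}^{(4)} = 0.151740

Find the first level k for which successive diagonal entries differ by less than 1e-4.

|T_{1}^{(1)} − T_{0}^{(0)}| = 0.063563 ≥ 1e-4
|T_{2}^{(2)} − T_{1}^{(1)}| = 0.001173 ≥ 1e-4
|T_{3}^{(3)} − T_{2}^{(2)}| = 0.000027 < 1e-4

k = 3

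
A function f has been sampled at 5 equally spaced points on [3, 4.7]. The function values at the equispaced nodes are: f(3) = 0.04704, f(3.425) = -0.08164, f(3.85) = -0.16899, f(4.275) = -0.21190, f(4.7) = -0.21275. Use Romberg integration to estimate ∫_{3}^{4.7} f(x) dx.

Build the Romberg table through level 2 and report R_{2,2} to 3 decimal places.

R_{0,0} (trapezoid, 1 panel, h=1.7000): -0.14085
R_{1,0} (trapezoid, 2 panels, h=0.8500): -0.21407
R_{2,0} (trapezoid, 4 panels, h=0.4250): -0.23179
R_{1,1} = -0.21407 + (-0.21407 − (-0.14085))/3 = -0.23848
R_{2,1} = -0.23179 + (-0.23179 − (-0.21407))/3 = -0.23770
R_{2,2} = -0.23770 + (-0.23770 − (-0.23848))/15 = -0.23765

-0.238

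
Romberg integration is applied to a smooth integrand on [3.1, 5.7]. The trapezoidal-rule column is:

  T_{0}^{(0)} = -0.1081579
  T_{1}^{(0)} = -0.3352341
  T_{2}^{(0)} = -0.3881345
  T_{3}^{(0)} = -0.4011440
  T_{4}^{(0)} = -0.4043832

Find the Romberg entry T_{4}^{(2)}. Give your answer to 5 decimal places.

Richardson extrapolation on the trapezoidal column (denominator 4−1=3):
T_{3}^{(1)} = (4·(-0.4011440) − (-0.3881345)) / 3 = -0.4054805
T_{4}^{(1)} = -0.4043832 + (-0.4043832 − (-0.4011440))/3 = -0.4054629
T_{4}^{(2)} = (16·(-0.4054629) − (-0.4054805)) / 15 = -0.4054617

-0.40546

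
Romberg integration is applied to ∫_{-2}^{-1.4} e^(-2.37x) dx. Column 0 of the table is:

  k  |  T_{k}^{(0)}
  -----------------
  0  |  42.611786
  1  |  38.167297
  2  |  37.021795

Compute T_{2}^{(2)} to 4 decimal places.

36.6369

Richardson extrapolation on the trapezoidal column (denominator 4−1=3):
T_{1}^{(1)} = 38.167297 + (38.167297 − 42.611786)/3 = 36.685801
T_{2}^{(1)} = 37.021795 + (37.021795 − 38.167297)/3 = 36.639961
T_{2}^{(2)} = 36.639961 + (36.639961 − 36.685801)/15 = 36.636905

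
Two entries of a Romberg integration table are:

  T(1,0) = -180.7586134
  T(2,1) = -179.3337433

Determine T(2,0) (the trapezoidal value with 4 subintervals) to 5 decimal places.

-179.68996

From T(2,1) = (4·T(2,0) − T(1,0))/3, solve for T(2,0):
4·T(2,0) = 3·(-179.3337433) + (-180.7586134) = -718.7598433
T(2,0) = -179.6899608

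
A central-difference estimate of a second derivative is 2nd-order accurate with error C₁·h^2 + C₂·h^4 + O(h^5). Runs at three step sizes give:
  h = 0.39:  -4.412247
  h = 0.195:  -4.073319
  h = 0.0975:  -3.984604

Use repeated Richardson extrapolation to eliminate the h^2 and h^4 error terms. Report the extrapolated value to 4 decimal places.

First eliminate the h^2 term (factor 2^2 = 4):
  B₁ = (4·(-4.073319) − (-4.412247))/3 = -3.960343
  B₂ = (4·(-3.984604) − (-4.073319))/3 = -3.955032
Then eliminate the h^4 term (factor 2^4 = 16):
  (16·(-3.955032) − (-3.960343))/15 = -3.954678

-3.9547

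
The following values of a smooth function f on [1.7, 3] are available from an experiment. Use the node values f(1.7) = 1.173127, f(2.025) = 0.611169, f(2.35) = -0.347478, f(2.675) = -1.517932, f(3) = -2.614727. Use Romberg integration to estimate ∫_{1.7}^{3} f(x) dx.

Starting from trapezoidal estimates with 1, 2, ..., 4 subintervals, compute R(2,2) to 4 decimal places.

-0.6251

R(0,0) (trapezoid, 1 panel, h=1.3000): -0.937040
R(1,0) (trapezoid, 2 panels, h=0.6500): -0.694381
R(2,0) (trapezoid, 4 panels, h=0.3250): -0.641888
R(1,1) = -0.694381 + (-0.694381 − (-0.937040))/3 = -0.613495
R(2,1) = -0.641888 + (-0.641888 − (-0.694381))/3 = -0.624390
R(2,2) = -0.624390 + (-0.624390 − (-0.613495))/15 = -0.625116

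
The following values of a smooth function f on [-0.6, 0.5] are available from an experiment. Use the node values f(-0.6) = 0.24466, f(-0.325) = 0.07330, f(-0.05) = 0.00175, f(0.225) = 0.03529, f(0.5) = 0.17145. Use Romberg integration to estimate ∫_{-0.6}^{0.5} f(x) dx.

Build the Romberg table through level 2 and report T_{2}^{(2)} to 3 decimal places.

T_{0}^{(0)} (trapezoid, 1 panel, h=1.1000): 0.22886
T_{1}^{(0)} (trapezoid, 2 panels, h=0.5500): 0.11539
T_{2}^{(0)} (trapezoid, 4 panels, h=0.2750): 0.08756
T_{1}^{(1)} = 0.11539 + (0.11539 − 0.22886)/3 = 0.07757
T_{2}^{(1)} = 0.08756 + (0.08756 − 0.11539)/3 = 0.07828
T_{2}^{(2)} = 0.07828 + (0.07828 − 0.07757)/15 = 0.07833

0.078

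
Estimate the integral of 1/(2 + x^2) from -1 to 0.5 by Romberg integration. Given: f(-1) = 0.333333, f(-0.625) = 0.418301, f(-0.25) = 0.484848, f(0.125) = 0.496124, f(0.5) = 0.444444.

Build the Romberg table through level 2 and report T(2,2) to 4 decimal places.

0.6754

T(0,0) (trapezoid, 1 panel, h=1.5000): 0.583333
T(1,0) (trapezoid, 2 panels, h=0.7500): 0.655302
T(2,0) (trapezoid, 4 panels, h=0.3750): 0.670561
T(1,1) = 0.655302 + (0.655302 − 0.583333)/3 = 0.679292
T(2,1) = 0.670561 + (0.670561 − 0.655302)/3 = 0.675647
T(2,2) = 0.675647 + (0.675647 − 0.679292)/15 = 0.675404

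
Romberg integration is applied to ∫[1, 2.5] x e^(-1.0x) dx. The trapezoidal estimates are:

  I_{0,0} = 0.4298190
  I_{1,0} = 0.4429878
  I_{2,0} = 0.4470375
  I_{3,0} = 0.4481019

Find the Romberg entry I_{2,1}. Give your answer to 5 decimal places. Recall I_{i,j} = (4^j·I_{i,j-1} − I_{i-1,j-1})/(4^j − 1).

I_{2,1} = (4·0.4470375 − 0.4429878) / 3 = 0.4483874

0.44839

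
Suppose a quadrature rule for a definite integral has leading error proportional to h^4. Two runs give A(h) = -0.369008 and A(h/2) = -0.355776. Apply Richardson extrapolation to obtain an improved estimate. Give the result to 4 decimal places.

Extrapolated value = (16·A(h/2) − A(h)) / (16 − 1)
= (16·(-0.355776) − (-0.369008)) / 15
= -5.323408 / 15 = -0.354894

-0.3549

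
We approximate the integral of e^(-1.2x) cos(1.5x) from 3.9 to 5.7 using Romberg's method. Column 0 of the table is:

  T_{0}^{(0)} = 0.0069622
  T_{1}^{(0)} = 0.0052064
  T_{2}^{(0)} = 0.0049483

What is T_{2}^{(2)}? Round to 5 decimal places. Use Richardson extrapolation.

0.00488

Richardson extrapolation on the trapezoidal column (denominator 4−1=3):
T_{1}^{(1)} = (4·0.0052064 − 0.0069622) / 3 = 0.0046211
T_{2}^{(1)} = (4·0.0049483 − 0.0052064) / 3 = 0.0048623
T_{2}^{(2)} = 0.0048623 + (0.0048623 − 0.0046211)/15 = 0.0048784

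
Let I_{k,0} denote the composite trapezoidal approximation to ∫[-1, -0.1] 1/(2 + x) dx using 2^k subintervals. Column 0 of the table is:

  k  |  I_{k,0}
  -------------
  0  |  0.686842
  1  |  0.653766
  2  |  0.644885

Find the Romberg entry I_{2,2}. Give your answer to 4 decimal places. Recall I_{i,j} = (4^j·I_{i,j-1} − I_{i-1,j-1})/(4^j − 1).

Richardson extrapolation on the trapezoidal column (denominator 4−1=3):
I_{1,1} = (4·0.653766 − 0.686842) / 3 = 0.642741
I_{2,1} = 0.644885 + (0.644885 − 0.653766)/3 = 0.641925
I_{2,2} = (16·0.641925 − 0.642741) / 15 = 0.641871

0.6419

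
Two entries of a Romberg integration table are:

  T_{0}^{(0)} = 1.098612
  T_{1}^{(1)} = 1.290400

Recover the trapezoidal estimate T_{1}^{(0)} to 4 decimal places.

From T_{1}^{(1)} = (4·T_{1}^{(0)} − T_{0}^{(0)})/3, solve for T_{1}^{(0)}:
4·T_{1}^{(0)} = 3·1.290400 + 1.098612 = 4.969812
T_{1}^{(0)} = 1.242453

1.2425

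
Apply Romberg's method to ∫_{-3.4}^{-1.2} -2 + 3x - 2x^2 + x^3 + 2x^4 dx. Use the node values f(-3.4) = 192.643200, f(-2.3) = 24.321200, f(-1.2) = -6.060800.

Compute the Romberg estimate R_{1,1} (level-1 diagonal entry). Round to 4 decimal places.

R_{0,0} (trapezoid, 1 panel, h=2.2000): 205.240640
R_{1,0} (trapezoid, 2 panels, h=1.1000): 129.373640
R_{1,1} = 129.373640 + (129.373640 − 205.240640)/3 = 104.084640

104.0846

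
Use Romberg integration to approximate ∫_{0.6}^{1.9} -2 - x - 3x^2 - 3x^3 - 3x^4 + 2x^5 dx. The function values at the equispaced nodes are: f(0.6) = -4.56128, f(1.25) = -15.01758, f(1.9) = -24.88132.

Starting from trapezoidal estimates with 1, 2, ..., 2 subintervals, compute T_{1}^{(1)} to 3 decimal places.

T_{0}^{(0)} (trapezoid, 1 panel, h=1.3000): -19.13769
T_{1}^{(0)} (trapezoid, 2 panels, h=0.6500): -19.33027
T_{1}^{(1)} = -19.33027 + (-19.33027 − (-19.13769))/3 = -19.39446

-19.394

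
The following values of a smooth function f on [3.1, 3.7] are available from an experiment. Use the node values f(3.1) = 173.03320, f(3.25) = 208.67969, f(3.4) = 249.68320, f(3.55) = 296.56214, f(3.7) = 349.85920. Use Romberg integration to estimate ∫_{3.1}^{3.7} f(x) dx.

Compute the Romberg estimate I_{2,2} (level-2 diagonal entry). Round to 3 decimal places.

I_{0,0} (trapezoid, 1 panel, h=0.6000): 156.86772
I_{1,0} (trapezoid, 2 panels, h=0.3000): 153.33882
I_{2,0} (trapezoid, 4 panels, h=0.1500): 152.45568
I_{1,1} = 153.33882 + (153.33882 − 156.86772)/3 = 152.16252
I_{2,1} = 152.45568 + (152.45568 − 153.33882)/3 = 152.16130
I_{2,2} = 152.16130 + (152.16130 − 152.16252)/15 = 152.16122

152.161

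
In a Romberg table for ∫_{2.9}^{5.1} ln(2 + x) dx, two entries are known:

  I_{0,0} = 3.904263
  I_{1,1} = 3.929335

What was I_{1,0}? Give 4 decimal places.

From I_{1,1} = (4·I_{1,0} − I_{0,0})/3, solve for I_{1,0}:
4·I_{1,0} = 3·3.929335 + 3.904263 = 15.692268
I_{1,0} = 3.923067

3.9231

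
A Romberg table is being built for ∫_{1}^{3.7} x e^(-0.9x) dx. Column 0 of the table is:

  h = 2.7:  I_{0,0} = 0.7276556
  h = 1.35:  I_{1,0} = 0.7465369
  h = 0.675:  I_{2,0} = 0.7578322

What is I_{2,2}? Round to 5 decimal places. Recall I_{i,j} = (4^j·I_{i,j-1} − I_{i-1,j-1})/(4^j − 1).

I_{1,1} = 0.7465369 + (0.7465369 − 0.7276556)/3 = 0.7528307
I_{2,1} = (4·0.7578322 − 0.7465369) / 3 = 0.7615973
I_{2,2} = 0.7615973 + (0.7615973 − 0.7528307)/15 = 0.7621817

0.76218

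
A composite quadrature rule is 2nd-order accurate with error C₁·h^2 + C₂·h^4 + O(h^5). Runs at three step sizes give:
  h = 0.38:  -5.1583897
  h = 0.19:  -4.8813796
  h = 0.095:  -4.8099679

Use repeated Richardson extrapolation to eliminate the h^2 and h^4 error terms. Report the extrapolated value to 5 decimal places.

-4.78597

First eliminate the h^2 term (factor 2^2 = 4):
  B₁ = (4·(-4.8813796) − (-5.1583897))/3 = -4.7890429
  B₂ = (4·(-4.8099679) − (-4.8813796))/3 = -4.7861640
Then eliminate the h^4 term (factor 2^4 = 16):
  (16·(-4.7861640) − (-4.7890429))/15 = -4.7859721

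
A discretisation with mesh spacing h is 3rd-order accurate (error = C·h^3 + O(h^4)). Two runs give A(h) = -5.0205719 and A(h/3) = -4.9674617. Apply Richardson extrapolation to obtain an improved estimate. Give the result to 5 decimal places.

-4.96542

Extrapolated value = (27·A(h/3) − A(h)) / (27 − 1)
= (27·(-4.9674617) − (-5.0205719)) / 26
= -129.1008940 / 26 = -4.9654190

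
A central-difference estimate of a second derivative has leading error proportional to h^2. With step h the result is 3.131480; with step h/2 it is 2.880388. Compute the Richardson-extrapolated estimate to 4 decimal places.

The leading error scales as h^2; refining by a factor of 2 reduces it by 2^2 = 4.
Extrapolated value = (4·A(h/2) − A(h)) / (4 − 1)
= (4·2.880388 − 3.131480) / 3
= 8.390072 / 3 = 2.796691

2.7967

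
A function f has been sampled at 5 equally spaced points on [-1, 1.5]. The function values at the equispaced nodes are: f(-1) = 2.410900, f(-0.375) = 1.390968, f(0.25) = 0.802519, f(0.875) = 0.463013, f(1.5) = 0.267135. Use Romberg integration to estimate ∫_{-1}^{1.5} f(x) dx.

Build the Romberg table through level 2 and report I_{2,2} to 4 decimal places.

2.4362

I_{0,0} (trapezoid, 1 panel, h=2.5000): 3.347544
I_{1,0} (trapezoid, 2 panels, h=1.2500): 2.676921
I_{2,0} (trapezoid, 4 panels, h=0.6250): 2.497198
I_{1,1} = 2.676921 + (2.676921 − 3.347544)/3 = 2.453380
I_{2,1} = 2.497198 + (2.497198 − 2.676921)/3 = 2.437290
I_{2,2} = 2.437290 + (2.437290 − 2.453380)/15 = 2.436217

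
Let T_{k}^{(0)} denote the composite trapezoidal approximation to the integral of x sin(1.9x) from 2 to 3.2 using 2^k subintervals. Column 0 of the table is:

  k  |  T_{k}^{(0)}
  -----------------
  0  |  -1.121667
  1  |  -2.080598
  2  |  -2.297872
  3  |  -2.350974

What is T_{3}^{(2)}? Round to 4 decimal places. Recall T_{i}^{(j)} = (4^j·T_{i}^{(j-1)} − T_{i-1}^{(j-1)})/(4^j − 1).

-2.3686

T_{2}^{(1)} = (4·(-2.297872) − (-2.080598)) / 3 = -2.370297
T_{3}^{(1)} = (4·(-2.350974) − (-2.297872)) / 3 = -2.368675
T_{3}^{(2)} = -2.368675 + (-2.368675 − (-2.370297))/15 = -2.368567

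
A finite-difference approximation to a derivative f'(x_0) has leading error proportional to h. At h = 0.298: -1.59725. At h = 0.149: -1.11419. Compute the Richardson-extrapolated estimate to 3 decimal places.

-0.631

The leading error scales as h; refining by a factor of 2 reduces it by 2^1 = 2.
Extrapolated value = (2·A(h/2) − A(h)) / (2 − 1)
= (2·(-1.11419) − (-1.59725)) / 1
= -0.63113 / 1 = -0.63113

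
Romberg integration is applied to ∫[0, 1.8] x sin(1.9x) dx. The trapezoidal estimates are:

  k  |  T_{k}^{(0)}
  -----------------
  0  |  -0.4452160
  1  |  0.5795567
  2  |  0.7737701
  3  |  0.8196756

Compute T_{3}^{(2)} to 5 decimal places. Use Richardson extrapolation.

T_{2}^{(1)} = (4·0.7737701 − 0.5795567) / 3 = 0.8385079
T_{3}^{(1)} = (4·0.8196756 − 0.7737701) / 3 = 0.8349774
T_{3}^{(2)} = 0.8349774 + (0.8349774 − 0.8385079)/15 = 0.8347420

0.83474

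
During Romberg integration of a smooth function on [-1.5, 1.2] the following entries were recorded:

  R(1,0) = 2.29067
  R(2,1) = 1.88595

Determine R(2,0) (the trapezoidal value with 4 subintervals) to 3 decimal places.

From R(2,1) = (4·R(2,0) − R(1,0))/3, solve for R(2,0):
4·R(2,0) = 3·1.88595 + 2.29067 = 7.94852
R(2,0) = 1.98713

1.987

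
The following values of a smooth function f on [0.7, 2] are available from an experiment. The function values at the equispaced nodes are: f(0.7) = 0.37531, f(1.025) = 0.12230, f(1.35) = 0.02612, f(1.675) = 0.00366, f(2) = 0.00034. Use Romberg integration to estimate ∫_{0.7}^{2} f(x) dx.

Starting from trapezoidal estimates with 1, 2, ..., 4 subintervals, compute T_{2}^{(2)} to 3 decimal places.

0.101

T_{0}^{(0)} (trapezoid, 1 panel, h=1.3000): 0.24417
T_{1}^{(0)} (trapezoid, 2 panels, h=0.6500): 0.13906
T_{2}^{(0)} (trapezoid, 4 panels, h=0.3250): 0.11047
T_{1}^{(1)} = 0.13906 + (0.13906 − 0.24417)/3 = 0.10402
T_{2}^{(1)} = 0.11047 + (0.11047 − 0.13906)/3 = 0.10094
T_{2}^{(2)} = 0.10094 + (0.10094 − 0.10402)/15 = 0.10073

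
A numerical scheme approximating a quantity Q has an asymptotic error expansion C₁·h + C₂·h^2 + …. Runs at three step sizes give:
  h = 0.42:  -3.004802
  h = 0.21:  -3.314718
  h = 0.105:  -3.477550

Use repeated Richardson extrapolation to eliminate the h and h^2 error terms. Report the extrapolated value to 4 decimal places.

-3.6456

First eliminate the h term (factor 2^1 = 2):
  B₁ = (2·(-3.314718) − (-3.004802))/1 = -3.624634
  B₂ = (2·(-3.477550) − (-3.314718))/1 = -3.640382
Then eliminate the h^2 term (factor 2^2 = 4):
  (4·(-3.640382) − (-3.624634))/3 = -3.645631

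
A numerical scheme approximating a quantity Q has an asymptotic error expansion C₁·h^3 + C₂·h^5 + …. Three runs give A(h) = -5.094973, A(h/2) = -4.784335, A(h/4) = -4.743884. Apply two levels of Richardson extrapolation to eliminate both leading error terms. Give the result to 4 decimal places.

-4.7380

First eliminate the h^3 term (factor 2^3 = 8):
  B₁ = (8·(-4.784335) − (-5.094973))/7 = -4.739958
  B₂ = (8·(-4.743884) − (-4.784335))/7 = -4.738105
Then eliminate the h^5 term (factor 2^5 = 32):
  (32·(-4.738105) − (-4.739958))/31 = -4.738045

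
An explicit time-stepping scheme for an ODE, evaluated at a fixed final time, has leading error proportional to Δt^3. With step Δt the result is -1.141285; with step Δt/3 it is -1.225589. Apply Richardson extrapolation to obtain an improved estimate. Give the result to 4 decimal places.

The leading error scales as Δt^3; refining by a factor of 3 reduces it by 3^3 = 27.
Extrapolated value = (27·A(Δt/3) − A(Δt)) / (27 − 1)
= (27·(-1.225589) − (-1.141285)) / 26
= -31.949618 / 26 = -1.228831

-1.2288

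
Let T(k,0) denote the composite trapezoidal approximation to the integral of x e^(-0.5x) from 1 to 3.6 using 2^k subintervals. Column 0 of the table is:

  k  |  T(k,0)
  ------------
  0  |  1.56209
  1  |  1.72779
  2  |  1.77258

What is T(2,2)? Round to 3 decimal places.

1.788

Richardson extrapolation on the trapezoidal column (denominator 4−1=3):
T(1,1) = (4·1.72779 − 1.56209) / 3 = 1.78302
T(2,1) = (4·1.77258 − 1.72779) / 3 = 1.78751
T(2,2) = (16·1.78751 − 1.78302) / 15 = 1.78781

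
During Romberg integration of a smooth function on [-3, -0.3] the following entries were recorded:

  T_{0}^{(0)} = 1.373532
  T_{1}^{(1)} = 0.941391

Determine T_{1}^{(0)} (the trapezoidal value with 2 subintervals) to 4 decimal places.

From T_{1}^{(1)} = (4·T_{1}^{(0)} − T_{0}^{(0)})/3, solve for T_{1}^{(0)}:
4·T_{1}^{(0)} = 3·0.941391 + 1.373532 = 4.197705
T_{1}^{(0)} = 1.049426

1.0494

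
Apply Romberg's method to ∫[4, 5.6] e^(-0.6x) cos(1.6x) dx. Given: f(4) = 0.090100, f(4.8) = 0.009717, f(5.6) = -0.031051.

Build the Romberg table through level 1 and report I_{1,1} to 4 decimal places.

I_{0,0} (trapezoid, 1 panel, h=1.6000): 0.047239
I_{1,0} (trapezoid, 2 panels, h=0.8000): 0.031393
I_{1,1} = 0.031393 + (0.031393 − 0.047239)/3 = 0.026111

0.0261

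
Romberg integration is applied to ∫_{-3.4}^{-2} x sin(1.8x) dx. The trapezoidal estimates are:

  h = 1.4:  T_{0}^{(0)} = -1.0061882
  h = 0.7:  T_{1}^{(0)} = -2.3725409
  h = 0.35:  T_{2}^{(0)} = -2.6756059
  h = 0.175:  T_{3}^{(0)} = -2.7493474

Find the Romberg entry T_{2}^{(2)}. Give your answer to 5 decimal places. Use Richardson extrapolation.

Richardson extrapolation on the trapezoidal column (denominator 4−1=3):
T_{1}^{(1)} = (4·(-2.3725409) − (-1.0061882)) / 3 = -2.8279918
T_{2}^{(1)} = (4·(-2.6756059) − (-2.3725409)) / 3 = -2.7766276
T_{2}^{(2)} = (16·(-2.7766276) − (-2.8279918)) / 15 = -2.7732033

-2.77320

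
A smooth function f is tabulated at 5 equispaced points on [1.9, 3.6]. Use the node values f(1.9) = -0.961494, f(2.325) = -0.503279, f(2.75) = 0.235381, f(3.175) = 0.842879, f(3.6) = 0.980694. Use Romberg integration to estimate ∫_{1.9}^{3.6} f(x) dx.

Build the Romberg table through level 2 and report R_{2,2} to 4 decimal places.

R_{0,0} (trapezoid, 1 panel, h=1.7000): 0.016320
R_{1,0} (trapezoid, 2 panels, h=0.8500): 0.208234
R_{2,0} (trapezoid, 4 panels, h=0.4250): 0.248447
R_{1,1} = 0.208234 + (0.208234 − 0.016320)/3 = 0.272205
R_{2,1} = 0.248447 + (0.248447 − 0.208234)/3 = 0.261851
R_{2,2} = 0.261851 + (0.261851 − 0.272205)/15 = 0.261161

0.2612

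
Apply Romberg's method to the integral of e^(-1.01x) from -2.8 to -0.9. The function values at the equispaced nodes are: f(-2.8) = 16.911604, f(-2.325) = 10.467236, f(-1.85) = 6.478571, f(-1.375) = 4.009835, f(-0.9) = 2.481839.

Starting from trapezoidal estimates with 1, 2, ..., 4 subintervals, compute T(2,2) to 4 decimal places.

T(0,0) (trapezoid, 1 panel, h=1.9000): 18.423771
T(1,0) (trapezoid, 2 panels, h=0.9500): 15.366528
T(2,0) (trapezoid, 4 panels, h=0.4750): 14.559873
T(1,1) = 15.366528 + (15.366528 − 18.423771)/3 = 14.347447
T(2,1) = 14.559873 + (14.559873 − 15.366528)/3 = 14.290988
T(2,2) = 14.290988 + (14.290988 − 14.347447)/15 = 14.287224

14.2872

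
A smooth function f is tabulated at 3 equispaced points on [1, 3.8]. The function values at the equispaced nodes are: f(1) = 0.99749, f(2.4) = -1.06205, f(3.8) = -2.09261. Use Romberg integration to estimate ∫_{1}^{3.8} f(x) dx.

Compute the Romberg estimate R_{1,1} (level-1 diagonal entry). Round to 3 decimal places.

R_{0,0} (trapezoid, 1 panel, h=2.8000): -1.53317
R_{1,0} (trapezoid, 2 panels, h=1.4000): -2.25345
R_{1,1} = -2.25345 + (-2.25345 − (-1.53317))/3 = -2.49354

-2.494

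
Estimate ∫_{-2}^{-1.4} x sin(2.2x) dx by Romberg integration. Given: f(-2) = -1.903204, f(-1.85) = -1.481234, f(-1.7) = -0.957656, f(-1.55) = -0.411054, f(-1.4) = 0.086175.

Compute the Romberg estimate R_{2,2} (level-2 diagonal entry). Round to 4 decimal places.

-0.5651

R_{0,0} (trapezoid, 1 panel, h=0.6000): -0.545109
R_{1,0} (trapezoid, 2 panels, h=0.3000): -0.559851
R_{2,0} (trapezoid, 4 panels, h=0.1500): -0.563769
R_{1,1} = -0.559851 + (-0.559851 − (-0.545109))/3 = -0.564765
R_{2,1} = -0.563769 + (-0.563769 − (-0.559851))/3 = -0.565075
R_{2,2} = -0.565075 + (-0.565075 − (-0.564765))/15 = -0.565096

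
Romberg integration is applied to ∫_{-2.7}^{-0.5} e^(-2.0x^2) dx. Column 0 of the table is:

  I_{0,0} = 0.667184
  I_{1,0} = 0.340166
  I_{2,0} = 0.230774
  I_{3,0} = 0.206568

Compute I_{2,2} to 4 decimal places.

0.1919

Richardson extrapolation on the trapezoidal column (denominator 4−1=3):
I_{1,1} = 0.340166 + (0.340166 − 0.667184)/3 = 0.231160
I_{2,1} = (4·0.230774 − 0.340166) / 3 = 0.194310
I_{2,2} = 0.194310 + (0.194310 − 0.231160)/15 = 0.191853
(Column j=1 coincides with Simpson's rule on the same nodes.)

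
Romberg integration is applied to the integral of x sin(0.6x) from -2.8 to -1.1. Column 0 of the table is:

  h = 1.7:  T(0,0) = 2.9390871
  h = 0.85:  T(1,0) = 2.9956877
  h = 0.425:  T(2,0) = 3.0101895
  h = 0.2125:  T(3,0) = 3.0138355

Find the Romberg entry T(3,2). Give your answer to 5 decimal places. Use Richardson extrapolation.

3.01505

T(2,1) = 3.0101895 + (3.0101895 − 2.9956877)/3 = 3.0150234
T(3,1) = 3.0138355 + (3.0138355 − 3.0101895)/3 = 3.0150508
T(3,2) = (16·3.0150508 − 3.0150234) / 15 = 3.0150526
(Column j=1 coincides with Simpson's rule on the same nodes.)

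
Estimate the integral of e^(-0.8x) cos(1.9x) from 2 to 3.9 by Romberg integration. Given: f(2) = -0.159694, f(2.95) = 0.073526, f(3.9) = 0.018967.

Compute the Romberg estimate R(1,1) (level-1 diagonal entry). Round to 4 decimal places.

0.0486

R(0,0) (trapezoid, 1 panel, h=1.9000): -0.133691
R(1,0) (trapezoid, 2 panels, h=0.9500): 0.003004
R(1,1) = 0.003004 + (0.003004 − (-0.133691))/3 = 0.048569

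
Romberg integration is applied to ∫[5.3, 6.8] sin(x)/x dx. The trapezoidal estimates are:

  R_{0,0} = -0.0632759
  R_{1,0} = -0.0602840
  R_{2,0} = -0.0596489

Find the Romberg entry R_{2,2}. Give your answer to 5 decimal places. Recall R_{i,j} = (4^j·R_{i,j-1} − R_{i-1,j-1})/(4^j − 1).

R_{1,1} = (4·(-0.0602840) − (-0.0632759)) / 3 = -0.0592867
R_{2,1} = -0.0596489 + (-0.0596489 − (-0.0602840))/3 = -0.0594372
R_{2,2} = -0.0594372 + (-0.0594372 − (-0.0592867))/15 = -0.0594472
(Column j=1 coincides with Simpson's rule on the same nodes.)

-0.05945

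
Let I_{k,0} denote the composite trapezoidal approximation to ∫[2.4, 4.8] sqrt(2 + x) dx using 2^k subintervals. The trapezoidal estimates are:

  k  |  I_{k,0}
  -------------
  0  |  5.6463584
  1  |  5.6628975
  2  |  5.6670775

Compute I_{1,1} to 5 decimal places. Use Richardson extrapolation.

5.66841

Richardson extrapolation on the trapezoidal column (denominator 4−1=3):
I_{1,1} = 5.6628975 + (5.6628975 − 5.6463584)/3 = 5.6684105
(Column j=1 coincides with Simpson's rule on the same nodes.)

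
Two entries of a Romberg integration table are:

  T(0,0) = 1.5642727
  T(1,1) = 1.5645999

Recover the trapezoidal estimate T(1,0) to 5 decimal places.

From T(1,1) = (4·T(1,0) − T(0,0))/3, solve for T(1,0):
4·T(1,0) = 3·1.5645999 + 1.5642727 = 6.2580724
T(1,0) = 1.5645181

1.56452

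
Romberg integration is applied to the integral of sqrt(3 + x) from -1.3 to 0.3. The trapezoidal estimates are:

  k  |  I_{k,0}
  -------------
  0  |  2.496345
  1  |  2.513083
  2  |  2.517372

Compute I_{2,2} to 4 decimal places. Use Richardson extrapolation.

Richardson extrapolation on the trapezoidal column (denominator 4−1=3):
I_{1,1} = (4·2.513083 − 2.496345) / 3 = 2.518662
I_{2,1} = (4·2.517372 − 2.513083) / 3 = 2.518802
I_{2,2} = (16·2.518802 − 2.518662) / 15 = 2.518811

2.5188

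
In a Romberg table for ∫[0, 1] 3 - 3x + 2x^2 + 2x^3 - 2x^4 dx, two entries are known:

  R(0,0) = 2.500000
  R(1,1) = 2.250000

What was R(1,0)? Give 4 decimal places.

From R(1,1) = (4·R(1,0) − R(0,0))/3, solve for R(1,0):
4·R(1,0) = 3·2.250000 + 2.500000 = 9.250000
R(1,0) = 2.312500

2.3125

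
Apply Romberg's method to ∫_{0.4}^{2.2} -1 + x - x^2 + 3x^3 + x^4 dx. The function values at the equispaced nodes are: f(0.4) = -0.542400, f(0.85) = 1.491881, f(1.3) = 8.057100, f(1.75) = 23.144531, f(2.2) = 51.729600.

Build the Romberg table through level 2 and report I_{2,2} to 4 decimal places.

24.8672

I_{0,0} (trapezoid, 1 panel, h=1.8000): 46.068480
I_{1,0} (trapezoid, 2 panels, h=0.9000): 30.285630
I_{2,0} (trapezoid, 4 panels, h=0.4500): 26.229200
I_{1,1} = 30.285630 + (30.285630 − 46.068480)/3 = 25.024680
I_{2,1} = 26.229200 + (26.229200 − 30.285630)/3 = 24.877057
I_{2,2} = 24.877057 + (24.877057 − 25.024680)/15 = 24.867215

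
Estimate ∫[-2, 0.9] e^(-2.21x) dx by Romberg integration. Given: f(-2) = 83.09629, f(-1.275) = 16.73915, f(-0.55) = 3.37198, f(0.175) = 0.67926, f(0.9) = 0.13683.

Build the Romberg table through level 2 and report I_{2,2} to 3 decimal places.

38.038

I_{0,0} (trapezoid, 1 panel, h=2.9000): 120.68802
I_{1,0} (trapezoid, 2 panels, h=1.4500): 65.23338
I_{2,0} (trapezoid, 4 panels, h=0.7250): 45.24504
I_{1,1} = 65.23338 + (65.23338 − 120.68802)/3 = 46.74850
I_{2,1} = 45.24504 + (45.24504 − 65.23338)/3 = 38.58226
I_{2,2} = 38.58226 + (38.58226 − 46.74850)/15 = 38.03784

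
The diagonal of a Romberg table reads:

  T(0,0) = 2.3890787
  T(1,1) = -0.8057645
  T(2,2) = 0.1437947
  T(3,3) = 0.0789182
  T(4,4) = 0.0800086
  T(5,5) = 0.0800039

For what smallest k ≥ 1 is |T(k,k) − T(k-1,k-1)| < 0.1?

k = 3

|T(1,1) − T(0,0)| = 3.1948432 ≥ 0.1
|T(2,2) − T(1,1)| = 0.9495592 ≥ 0.1
|T(3,3) − T(2,2)| = 0.0648765 < 0.1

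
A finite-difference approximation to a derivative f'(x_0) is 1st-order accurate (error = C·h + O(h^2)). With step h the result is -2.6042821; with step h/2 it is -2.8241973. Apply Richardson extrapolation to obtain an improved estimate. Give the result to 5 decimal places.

-3.04411

The leading error scales as h; refining by a factor of 2 reduces it by 2^1 = 2.
Extrapolated value = (2·A(h/2) − A(h)) / (2 − 1)
= (2·(-2.8241973) − (-2.6042821)) / 1
= -3.0441125 / 1 = -3.0441125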